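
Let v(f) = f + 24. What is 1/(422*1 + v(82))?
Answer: 1/528 ≈ 0.0018939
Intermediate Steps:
v(f) = 24 + f
1/(422*1 + v(82)) = 1/(422*1 + (24 + 82)) = 1/(422 + 106) = 1/528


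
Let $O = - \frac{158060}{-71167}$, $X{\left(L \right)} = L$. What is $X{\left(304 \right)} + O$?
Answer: $\frac{21792828}{71167} \approx 306.22$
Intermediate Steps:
$O = \frac{158060}{71167}$ ($O = \left(-158060\right) \left(- \frac{1}{71167}\right) = \frac{158060}{71167} \approx 2.221$)
$X{\left(304 \right)} + O = 304 + \frac{158060}{71167} = \frac{21792828}{71167}$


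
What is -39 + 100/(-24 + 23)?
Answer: -139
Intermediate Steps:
-39 + 100/(-24 + 23) = -39 + 100/(-1) = -39 + 100*(-1) = -39 - 100 = -139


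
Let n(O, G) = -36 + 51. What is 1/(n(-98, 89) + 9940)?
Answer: 1/9955 ≈ 0.00010045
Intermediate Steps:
n(O, G) = 15
1/(n(-98, 89) + 9940) = 1/(15 + 9940) = 1/9955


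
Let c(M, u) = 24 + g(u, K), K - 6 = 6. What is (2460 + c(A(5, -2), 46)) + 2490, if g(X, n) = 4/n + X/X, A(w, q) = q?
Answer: 14926/3 ≈ 4975.3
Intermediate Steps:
K = 12 (K = 6 + 6 = 12)
g(X, n) = 1 + 4/n (g(X, n) = 4/n + 1 = 1 + 4/n)
c(M, u) = 76/3 (c(M, u) = 24 + (4 + 12)/12 = 24 + (1/12)*16 = 24 + 4/3 = 76/3)
(2460 + c(A(5, -2), 46)) + 2490 = (2460 + 76/3) + 2490 = 7456/3 + 2490 = 14926/3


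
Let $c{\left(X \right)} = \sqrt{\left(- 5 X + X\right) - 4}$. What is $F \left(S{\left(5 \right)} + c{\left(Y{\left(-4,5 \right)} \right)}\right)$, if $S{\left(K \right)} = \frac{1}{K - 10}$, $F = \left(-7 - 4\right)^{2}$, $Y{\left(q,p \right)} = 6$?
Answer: $- \frac{121}{5} + 242 i \sqrt{7} \approx -24.2 + 640.27 i$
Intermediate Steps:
$F = 121$ ($F = \left(-11\right)^{2} = 121$)
$S{\left(K \right)} = \frac{1}{-10 + K}$
$c{\left(X \right)} = \sqrt{-4 - 4 X}$ ($c{\left(X \right)} = \sqrt{- 4 X - 4} = \sqrt{-4 - 4 X}$)
$F \left(S{\left(5 \right)} + c{\left(Y{\left(-4,5 \right)} \right)}\right) = 121 \left(\frac{1}{-10 + 5} + 2 \sqrt{-1 - 6}\right) = 121 \left(\frac{1}{-5} + 2 \sqrt{-1 - 6}\right) = 121 \left(- \frac{1}{5} + 2 \sqrt{-7}\right) = 121 \left(- \frac{1}{5} + 2 i \sqrt{7}\right) = - \frac{121}{5} + 242 i \sqrt{7}$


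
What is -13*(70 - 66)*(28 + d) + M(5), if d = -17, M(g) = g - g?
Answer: -572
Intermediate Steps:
M(g) = 0
-13*(70 - 66)*(28 + d) + M(5) = -13*(70 - 66)*(28 - 17) + 0 = -52*11 + 0 = -13*44 + 0 = -572 + 0 = -572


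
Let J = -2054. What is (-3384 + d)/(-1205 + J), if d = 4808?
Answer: -1424/3259 ≈ -0.43694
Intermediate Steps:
(-3384 + d)/(-1205 + J) = (-3384 + 4808)/(-1205 - 2054) = 1424/(-3259) = 1424*(-1/3259) = -1424/3259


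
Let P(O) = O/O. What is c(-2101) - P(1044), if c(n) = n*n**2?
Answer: -9274236302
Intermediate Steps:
P(O) = 1
c(n) = n**3
c(-2101) - P(1044) = (-2101)**3 - 1*1 = -9274236301 - 1 = -9274236302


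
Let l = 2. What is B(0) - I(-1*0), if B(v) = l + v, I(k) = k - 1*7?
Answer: 9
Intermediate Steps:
I(k) = -7 + k (I(k) = k - 7 = -7 + k)
B(v) = 2 + v
B(0) - I(-1*0) = (2 + 0) - (-7 - 1*0) = 2 - (-7 + 0) = 2 - 1*(-7) = 2 + 7 = 9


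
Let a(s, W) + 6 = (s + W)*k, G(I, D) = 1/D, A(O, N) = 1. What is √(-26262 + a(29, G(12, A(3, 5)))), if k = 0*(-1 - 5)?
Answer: 2*I*√6567 ≈ 162.07*I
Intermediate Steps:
k = 0 (k = 0*(-6) = 0)
a(s, W) = -6 (a(s, W) = -6 + (s + W)*0 = -6 + (W + s)*0 = -6 + 0 = -6)
√(-26262 + a(29, G(12, A(3, 5)))) = √(-26262 - 6) = √(-26268) = 2*I*√6567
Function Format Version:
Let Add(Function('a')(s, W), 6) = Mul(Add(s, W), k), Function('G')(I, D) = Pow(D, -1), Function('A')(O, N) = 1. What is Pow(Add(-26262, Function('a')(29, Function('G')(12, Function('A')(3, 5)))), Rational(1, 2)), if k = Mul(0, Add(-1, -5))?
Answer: Mul(2, I, Pow(6567, Rational(1, 2))) ≈ Mul(162.07, I)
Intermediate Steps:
k = 0 (k = Mul(0, -6) = 0)
Function('a')(s, W) = -6 (Function('a')(s, W) = Add(-6, Mul(Add(s, W), 0)) = Add(-6, Mul(Add(W, s), 0)) = Add(-6, 0) = -6)
Pow(Add(-26262, Function('a')(29, Function('G')(12, Function('A')(3, 5)))), Rational(1, 2)) = Pow(Add(-26262, -6), Rational(1, 2)) = Pow(-26268, Rational(1, 2)) = Mul(2, I, Pow(6567, Rational(1, 2)))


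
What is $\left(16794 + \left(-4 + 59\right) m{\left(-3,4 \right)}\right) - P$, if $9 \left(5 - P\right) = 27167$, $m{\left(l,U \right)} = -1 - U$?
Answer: $\frac{175793}{9} \approx 19533.0$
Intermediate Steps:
$P = - \frac{27122}{9}$ ($P = 5 - \frac{27167}{9} = - \frac{27122}{9} \approx -3013.6$)
$\left(16794 + \left(-4 + 59\right) m{\left(-3,4 \right)}\right) - P = \left(16794 + \left(-4 + 59\right) \left(-1 - 4\right)\right) - - \frac{27122}{9} = \left(16794 + 55 \left(-1 - 4\right)\right) + \frac{27122}{9} = \left(16794 + 55 \left(-5\right)\right) + \frac{27122}{9} = \left(16794 - 275\right) + \frac{27122}{9} = 16519 + \frac{27122}{9} = \frac{175793}{9}$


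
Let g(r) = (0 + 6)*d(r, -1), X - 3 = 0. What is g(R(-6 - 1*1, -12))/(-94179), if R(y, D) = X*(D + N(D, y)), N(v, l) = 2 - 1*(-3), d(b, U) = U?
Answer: 2/31393 ≈ 6.3709e-5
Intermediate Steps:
X = 3 (X = 3 + 0 = 3)
N(v, l) = 5 (N(v, l) = 2 + 3 = 5)
R(y, D) = 15 + 3*D (R(y, D) = 3*(D + 5) = 3*(5 + D) = 15 + 3*D)
g(r) = -6 (g(r) = (0 + 6)*(-1) = 6*(-1) = -6)
g(R(-6 - 1*1, -12))/(-94179) = -6/(-94179) = -6*(-1/94179) = 2/31393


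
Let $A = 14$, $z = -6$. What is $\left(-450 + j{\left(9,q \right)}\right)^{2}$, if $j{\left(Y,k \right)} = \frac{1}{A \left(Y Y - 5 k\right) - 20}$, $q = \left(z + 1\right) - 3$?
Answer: $\frac{567459383401}{2802276} \approx 2.025 \cdot 10^{5}$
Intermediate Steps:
$q = -8$ ($q = \left(-6 + 1\right) - 3 = -5 - 3 = -8$)
$j{\left(Y,k \right)} = \frac{1}{-20 - 70 k + 14 Y^{2}}$ ($j{\left(Y,k \right)} = \frac{1}{14 \left(Y Y - 5 k\right) - 20} = \frac{1}{14 \left(Y^{2} - 5 k\right) - 20} = \frac{1}{\left(- 70 k + 14 Y^{2}\right) - 20} = \frac{1}{-20 - 70 k + 14 Y^{2}}$)
$\left(-450 + j{\left(9,q \right)}\right)^{2} = \left(-450 - \frac{1}{20 - 14 \cdot 9^{2} + 70 \left(-8\right)}\right)^{2} = \left(-450 - \frac{1}{20 - 1134 - 560}\right)^{2} = \left(-450 - \frac{1}{-1674}\right)^{2} = \left(-450 - - \frac{1}{1674}\right)^{2} = \left(-450 + \frac{1}{1674}\right)^{2} = \left(- \frac{753299}{1674}\right)^{2} = \frac{567459383401}{2802276}$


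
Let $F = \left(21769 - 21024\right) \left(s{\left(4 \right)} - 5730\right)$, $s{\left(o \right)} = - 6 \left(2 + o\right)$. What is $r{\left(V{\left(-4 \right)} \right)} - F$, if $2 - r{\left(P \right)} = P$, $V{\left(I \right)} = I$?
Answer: $4295676$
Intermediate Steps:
$s{\left(o \right)} = -12 - 6 o$
$r{\left(P \right)} = 2 - P$
$F = -4295670$ ($F = \left(21769 - 21024\right) \left(\left(-12 - 24\right) - 5730\right) = 745 \left(\left(-12 - 24\right) - 5730\right) = 745 \left(-36 - 5730\right) = 745 \left(-5766\right) = -4295670$)
$r{\left(V{\left(-4 \right)} \right)} - F = \left(2 - -4\right) - -4295670 = \left(2 + 4\right) + 4295670 = 6 + 4295670 = 4295676$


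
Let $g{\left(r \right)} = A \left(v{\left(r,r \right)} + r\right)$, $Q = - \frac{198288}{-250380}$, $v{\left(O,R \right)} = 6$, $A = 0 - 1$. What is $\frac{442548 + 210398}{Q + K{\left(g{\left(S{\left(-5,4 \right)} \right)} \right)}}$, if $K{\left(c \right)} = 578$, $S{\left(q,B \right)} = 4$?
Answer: $\frac{2270619715}{2012749} \approx 1128.1$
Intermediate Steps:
$A = -1$
$Q = \frac{5508}{6955}$ ($Q = \left(-198288\right) \left(- \frac{1}{250380}\right) = \frac{5508}{6955} \approx 0.79195$)
$g{\left(r \right)} = -6 - r$ ($g{\left(r \right)} = - (6 + r) = -6 - r$)
$\frac{442548 + 210398}{Q + K{\left(g{\left(S{\left(-5,4 \right)} \right)} \right)}} = \frac{442548 + 210398}{\frac{5508}{6955} + 578} = \frac{652946}{\frac{4025498}{6955}} = 652946 \cdot \frac{6955}{4025498} = \frac{2270619715}{2012749}$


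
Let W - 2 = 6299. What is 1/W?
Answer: 1/6301 ≈ 0.00015871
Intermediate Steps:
W = 6301 (W = 2 + 6299 = 6301)
1/W = 1/6301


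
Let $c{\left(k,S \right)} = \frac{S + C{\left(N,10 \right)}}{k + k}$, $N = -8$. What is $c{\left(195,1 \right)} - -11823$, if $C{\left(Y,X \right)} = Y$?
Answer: $\frac{4610963}{390} \approx 11823.0$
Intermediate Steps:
$c{\left(k,S \right)} = \frac{-8 + S}{2 k}$ ($c{\left(k,S \right)} = \frac{S - 8}{k + k} = \frac{-8 + S}{2 k}$)
$c{\left(195,1 \right)} - -11823 = \frac{-8 + 1}{2 \cdot 195} - -11823 = \frac{1}{2} \cdot \frac{1}{195} \left(-7\right) + \left(-9152 + 20975\right) = - \frac{7}{390} + 11823 = \frac{4610963}{390}$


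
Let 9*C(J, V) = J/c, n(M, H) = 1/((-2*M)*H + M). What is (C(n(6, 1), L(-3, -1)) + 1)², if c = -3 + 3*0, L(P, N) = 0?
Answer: 26569/26244 ≈ 1.0124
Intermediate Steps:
c = -3 (c = -3 + 0 = -3)
n(M, H) = 1/(M - 2*H*M) (n(M, H) = 1/(-2*H*M + M) = 1/(M - 2*H*M))
C(J, V) = -J/27 (C(J, V) = (J/(-3))/9 = (J*(-⅓))/9 = (-J/3)/9 = -J/27)
(C(n(6, 1), L(-3, -1)) + 1)² = (-(-1)/(27*6*(-1 + 2*1)) + 1)² = (-(-1)/(27*6*(-1 + 2)) + 1)² = (-(-1)/(27*6*1) + 1)² = (-(-1)/(27*6) + 1)² = (-1/27*(-⅙) + 1)² = (1/162 + 1)² = (163/162)² = 26569/26244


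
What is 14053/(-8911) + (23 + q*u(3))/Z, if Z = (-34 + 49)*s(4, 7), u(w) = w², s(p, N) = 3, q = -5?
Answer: -828427/400995 ≈ -2.0659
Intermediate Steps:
Z = 45 (Z = (-34 + 49)*3 = 15*3 = 45)
14053/(-8911) + (23 + q*u(3))/Z = 14053/(-8911) + (23 - 5*3²)/45 = 14053*(-1/8911) + (23 - 5*9)*(1/45) = -14053/8911 + (23 - 45)*(1/45) = -14053/8911 - 22*1/45 = -14053/8911 - 22/45 = -828427/400995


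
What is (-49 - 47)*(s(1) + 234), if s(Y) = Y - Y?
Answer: -22464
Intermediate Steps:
s(Y) = 0
(-49 - 47)*(s(1) + 234) = (-49 - 47)*(0 + 234) = -96*234 = -22464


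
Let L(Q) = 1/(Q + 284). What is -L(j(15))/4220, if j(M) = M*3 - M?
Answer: -1/1325080 ≈ -7.5467e-7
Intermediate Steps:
j(M) = 2*M (j(M) = 3*M - M = 2*M)
L(Q) = 1/(284 + Q)
-L(j(15))/4220 = -1/((284 + 2*15)*4220) = -1/((284 + 30)*4220) = -1/(314*4220) = -1*1/1325080 = -1/1325080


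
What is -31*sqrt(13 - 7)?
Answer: -31*sqrt(6) ≈ -75.934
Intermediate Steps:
-31*sqrt(13 - 7) = -31*sqrt(6)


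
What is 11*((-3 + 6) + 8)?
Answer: 121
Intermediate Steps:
11*((-3 + 6) + 8) = 11*(3 + 8) = 11*11 = 121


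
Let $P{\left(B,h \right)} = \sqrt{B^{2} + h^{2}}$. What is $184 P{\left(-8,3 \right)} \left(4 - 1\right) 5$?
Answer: $2760 \sqrt{73} \approx 23581.0$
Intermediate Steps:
$184 P{\left(-8,3 \right)} \left(4 - 1\right) 5 = 184 \sqrt{\left(-8\right)^{2} + 3^{2}} \left(4 - 1\right) 5 = 184 \sqrt{64 + 9} \cdot 3 \cdot 5 = 184 \sqrt{73} \cdot 15 = 2760 \sqrt{73}$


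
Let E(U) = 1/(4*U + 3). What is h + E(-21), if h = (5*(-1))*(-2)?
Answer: 809/81 ≈ 9.9877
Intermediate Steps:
E(U) = 1/(3 + 4*U)
h = 10 (h = -5*(-2) = 10)
h + E(-21) = 10 + 1/(3 + 4*(-21)) = 10 + 1/(3 - 84) = 10 + 1/(-81) = 10 - 1/81 = 809/81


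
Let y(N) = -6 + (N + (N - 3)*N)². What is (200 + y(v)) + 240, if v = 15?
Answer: 38459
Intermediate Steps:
y(N) = -6 + (N + N*(-3 + N))² (y(N) = -6 + (N + (-3 + N)*N)² = -6 + (N + N*(-3 + N))²)
(200 + y(v)) + 240 = (200 + (-6 + 15²*(-2 + 15)²)) + 240 = (200 + (-6 + 225*13²)) + 240 = (200 + (-6 + 225*169)) + 240 = (200 + (-6 + 38025)) + 240 = (200 + 38019) + 240 = 38219 + 240 = 38459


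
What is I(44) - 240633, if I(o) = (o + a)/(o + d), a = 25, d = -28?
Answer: -3850059/16 ≈ -2.4063e+5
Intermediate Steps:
I(o) = (25 + o)/(-28 + o) (I(o) = (o + 25)/(o - 28) = (25 + o)/(-28 + o))
I(44) - 240633 = (25 + 44)/(-28 + 44) - 240633 = 69/16 - 240633 = -3850059/16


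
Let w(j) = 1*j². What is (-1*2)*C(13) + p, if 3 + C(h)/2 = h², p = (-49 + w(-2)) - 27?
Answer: -736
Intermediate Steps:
w(j) = j²
p = -72 (p = (-49 + (-2)²) - 27 = (-49 + 4) - 27 = -45 - 27 = -72)
C(h) = -6 + 2*h²
(-1*2)*C(13) + p = (-1*2)*(-6 + 2*13²) - 72 = -2*(-6 + 2*169) - 72 = -2*(-6 + 338) - 72 = -2*332 - 72 = -664 - 72 = -736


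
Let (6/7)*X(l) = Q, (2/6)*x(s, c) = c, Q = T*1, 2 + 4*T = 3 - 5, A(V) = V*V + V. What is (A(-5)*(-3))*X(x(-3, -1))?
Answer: 70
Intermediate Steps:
A(V) = V + V² (A(V) = V² + V = V + V²)
T = -1 (T = -½ + (3 - 5)/4 = -½ + (¼)*(-2) = -½ - ½ = -1)
Q = -1 (Q = -1*1 = -1)
x(s, c) = 3*c
X(l) = -7/6 (X(l) = (7/6)*(-1) = -7/6)
(A(-5)*(-3))*X(x(-3, -1)) = (-5*(1 - 5)*(-3))*(-7/6) = (-5*(-4)*(-3))*(-7/6) = (20*(-3))*(-7/6) = -60*(-7/6) = 70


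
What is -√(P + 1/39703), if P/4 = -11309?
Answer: -I*√71306782822621/39703 ≈ -212.69*I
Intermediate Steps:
P = -45236 (P = 4*(-11309) = -45236)
-√(P + 1/39703) = -√(-45236 + 1/39703) = -√(-1796004907/39703) = -I*√71306782822621/39703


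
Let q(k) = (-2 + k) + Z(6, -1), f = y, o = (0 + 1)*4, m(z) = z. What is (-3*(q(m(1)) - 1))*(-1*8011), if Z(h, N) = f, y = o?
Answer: 48066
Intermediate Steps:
o = 4 (o = 1*4 = 4)
y = 4
f = 4
Z(h, N) = 4
q(k) = 2 + k (q(k) = (-2 + k) + 4 = 2 + k)
(-3*(q(m(1)) - 1))*(-1*8011) = (-3*((2 + 1) - 1))*(-1*8011) = -3*(3 - 1)*(-8011) = -3*2*(-8011) = -6*(-8011) = 48066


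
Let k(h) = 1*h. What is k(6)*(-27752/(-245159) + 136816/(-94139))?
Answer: -185574769296/23079023101 ≈ -8.0408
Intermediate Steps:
k(h) = h
k(6)*(-27752/(-245159) + 136816/(-94139)) = 6*(-27752/(-245159) + 136816/(-94139)) = 6*(-27752*(-1/245159) + 136816*(-1/94139)) = 6*(27752/245159 - 136816/94139) = 6*(-30929128216/23079023101) = -185574769296/23079023101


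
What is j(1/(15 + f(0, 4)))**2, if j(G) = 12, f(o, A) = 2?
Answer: 144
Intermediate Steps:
j(1/(15 + f(0, 4)))**2 = 12**2 = 144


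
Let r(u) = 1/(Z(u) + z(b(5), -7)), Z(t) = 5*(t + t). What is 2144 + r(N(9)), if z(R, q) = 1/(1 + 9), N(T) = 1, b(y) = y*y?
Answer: 216554/101 ≈ 2144.1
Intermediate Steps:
Z(t) = 10*t (Z(t) = 5*(2*t) = 10*t)
b(y) = y**2
z(R, q) = 1/10
r(u) = 1/(1/10 + 10*u) (r(u) = 1/(10*u + 1/10) = 1/(1/10 + 10*u))
2144 + r(N(9)) = 2144 + 10/(1 + 100*1) = 2144 + 10/(1 + 100) = 2144 + 10/101 = 216554/101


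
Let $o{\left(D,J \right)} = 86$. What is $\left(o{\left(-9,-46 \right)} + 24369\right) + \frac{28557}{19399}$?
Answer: $\frac{24970058}{1021} \approx 24456.0$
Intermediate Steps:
$\left(o{\left(-9,-46 \right)} + 24369\right) + \frac{28557}{19399} = \left(86 + 24369\right) + \frac{28557}{19399} = 24455 + 28557 \cdot \frac{1}{19399} = 24455 + \frac{1503}{1021} = \frac{24970058}{1021}$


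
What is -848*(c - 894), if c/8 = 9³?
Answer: -4187424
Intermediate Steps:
c = 5832 (c = 8*9³ = 8*729 = 5832)
-848*(c - 894) = -848*(5832 - 894) = -848*4938 = -4187424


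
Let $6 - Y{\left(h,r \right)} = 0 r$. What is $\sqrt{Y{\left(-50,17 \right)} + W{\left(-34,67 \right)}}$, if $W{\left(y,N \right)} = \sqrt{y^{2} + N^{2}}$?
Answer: $\sqrt{6 + \sqrt{5645}} \approx 9.0074$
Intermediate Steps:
$Y{\left(h,r \right)} = 6$ ($Y{\left(h,r \right)} = 6 - 0 r = 6 - 0 = 6 + 0 = 6$)
$W{\left(y,N \right)} = \sqrt{N^{2} + y^{2}}$
$\sqrt{Y{\left(-50,17 \right)} + W{\left(-34,67 \right)}} = \sqrt{6 + \sqrt{67^{2} + \left(-34\right)^{2}}} = \sqrt{6 + \sqrt{4489 + 1156}} = \sqrt{6 + \sqrt{5645}}$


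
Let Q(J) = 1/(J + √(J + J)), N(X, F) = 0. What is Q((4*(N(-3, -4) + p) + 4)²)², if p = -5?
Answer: 129/8258048 - √2/516128 ≈ 1.2881e-5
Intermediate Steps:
Q(J) = 1/(J + √2*√J) (Q(J) = 1/(J + √(2*J)) = 1/(J + √2*√J))
Q((4*(N(-3, -4) + p) + 4)²)² = (1/((4*(0 - 5) + 4)² + √2*√((4*(0 - 5) + 4)²)))² = (1/((4*(-5) + 4)² + √2*√((4*(-5) + 4)²)))² = (1/((-20 + 4)² + √2*√((-20 + 4)²)))² = (1/((-16)² + √2*√((-16)²)))² = (1/(256 + √2*√256))² = (1/(256 + √2*16))² = (1/(256 + 16*√2))² = (256 + 16*√2)⁻²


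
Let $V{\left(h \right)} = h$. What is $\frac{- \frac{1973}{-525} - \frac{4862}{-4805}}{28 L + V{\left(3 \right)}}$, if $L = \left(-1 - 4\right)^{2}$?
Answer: $\frac{2406563}{354681075} \approx 0.0067851$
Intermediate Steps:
$L = 25$ ($L = \left(-5\right)^{2} = 25$)
$\frac{- \frac{1973}{-525} - \frac{4862}{-4805}}{28 L + V{\left(3 \right)}} = \frac{- \frac{1973}{-525} - \frac{4862}{-4805}}{28 \cdot 25 + 3} = \frac{\left(-1973\right) \left(- \frac{1}{525}\right) - - \frac{4862}{4805}}{700 + 3} = \frac{\frac{1973}{525} + \frac{4862}{4805}}{703} = \frac{2406563}{504525} \cdot \frac{1}{703} = \frac{2406563}{354681075}$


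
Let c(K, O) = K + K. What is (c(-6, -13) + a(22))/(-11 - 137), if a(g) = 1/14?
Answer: 167/2072 ≈ 0.080598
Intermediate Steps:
a(g) = 1/14
c(K, O) = 2*K
(c(-6, -13) + a(22))/(-11 - 137) = (2*(-6) + 1/14)/(-11 - 137) = (-12 + 1/14)/(-148) = -167/14*(-1/148) = 167/2072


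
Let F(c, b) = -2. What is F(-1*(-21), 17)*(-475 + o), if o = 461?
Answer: 28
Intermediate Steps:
F(-1*(-21), 17)*(-475 + o) = -2*(-475 + 461) = -2*(-14) = 28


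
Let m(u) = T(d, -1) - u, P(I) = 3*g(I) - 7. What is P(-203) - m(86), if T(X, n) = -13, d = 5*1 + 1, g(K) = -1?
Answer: 89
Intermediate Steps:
d = 6 (d = 5 + 1 = 6)
P(I) = -10 (P(I) = 3*(-1) - 7 = -3 - 7 = -10)
m(u) = -13 - u
P(-203) - m(86) = -10 - (-13 - 1*86) = -10 - (-13 - 86) = -10 - 1*(-99) = -10 + 99 = 89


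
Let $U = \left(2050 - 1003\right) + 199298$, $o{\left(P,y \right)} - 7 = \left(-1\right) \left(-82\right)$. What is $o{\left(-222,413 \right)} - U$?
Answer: $-200256$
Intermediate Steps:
$o{\left(P,y \right)} = 89$ ($o{\left(P,y \right)} = 7 - -82 = 7 + 82 = 89$)
$U = 200345$ ($U = \left(2050 - 1003\right) + 199298 = 1047 + 199298 = 200345$)
$o{\left(-222,413 \right)} - U = 89 - 200345 = -200256$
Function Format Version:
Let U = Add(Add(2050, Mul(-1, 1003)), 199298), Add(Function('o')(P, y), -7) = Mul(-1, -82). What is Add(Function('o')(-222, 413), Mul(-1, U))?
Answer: -200256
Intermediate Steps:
Function('o')(P, y) = 89 (Function('o')(P, y) = Add(7, Mul(-1, -82)) = Add(7, 82) = 89)
U = 200345 (U = Add(Add(2050, -1003), 199298) = Add(1047, 199298) = 200345)
Add(Function('o')(-222, 413), Mul(-1, U)) = Add(89, Mul(-1, 200345)) = Add(89, -200345) = -200256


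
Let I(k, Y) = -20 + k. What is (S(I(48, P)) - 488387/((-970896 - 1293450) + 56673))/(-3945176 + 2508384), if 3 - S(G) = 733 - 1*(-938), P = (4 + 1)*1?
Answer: 3681910177/3171966905016 ≈ 0.0011608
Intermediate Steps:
P = 5 (P = 5*1 = 5)
S(G) = -1668 (S(G) = 3 - (733 - 1*(-938)) = 3 - (733 + 938) = 3 - 1*1671 = 3 - 1671 = -1668)
(S(I(48, P)) - 488387/((-970896 - 1293450) + 56673))/(-3945176 + 2508384) = (-1668 - 488387/((-970896 - 1293450) + 56673))/(-3945176 + 2508384) = (-1668 - 488387/(-2264346 + 56673))/(-1436792) = (-1668 - 488387/(-2207673))*(-1/1436792) = (-1668 - 488387*(-1/2207673))*(-1/1436792) = (-1668 + 488387/2207673)*(-1/1436792) = -3681910177/2207673*(-1/1436792) = 3681910177/3171966905016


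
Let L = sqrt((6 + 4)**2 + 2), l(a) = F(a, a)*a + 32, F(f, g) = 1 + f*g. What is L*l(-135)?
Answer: -2460478*sqrt(102) ≈ -2.4850e+7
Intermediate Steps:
l(a) = 32 + a*(1 + a**2) (l(a) = (1 + a*a)*a + 32 = (1 + a**2)*a + 32 = a*(1 + a**2) + 32 = 32 + a*(1 + a**2))
L = sqrt(102) (L = sqrt(10**2 + 2) = sqrt(100 + 2) = sqrt(102) ≈ 10.100)
L*l(-135) = sqrt(102)*(32 - 135 + (-135)**3) = sqrt(102)*(32 - 135 - 2460375) = sqrt(102)*(-2460478) = -2460478*sqrt(102)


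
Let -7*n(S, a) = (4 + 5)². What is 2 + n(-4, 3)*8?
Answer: -634/7 ≈ -90.571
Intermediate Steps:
n(S, a) = -81/7 (n(S, a) = -(4 + 5)²/7 = -⅐*9² = -⅐*81 = -81/7)
2 + n(-4, 3)*8 = 2 - 81/7*8 = 2 - 648/7 = -634/7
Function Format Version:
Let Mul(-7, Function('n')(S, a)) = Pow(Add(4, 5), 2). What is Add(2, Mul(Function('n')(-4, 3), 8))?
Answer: Rational(-634, 7) ≈ -90.571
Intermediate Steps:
Function('n')(S, a) = Rational(-81, 7) (Function('n')(S, a) = Mul(Rational(-1, 7), Pow(Add(4, 5), 2)) = Mul(Rational(-1, 7), Pow(9, 2)) = Mul(Rational(-1, 7), 81) = Rational(-81, 7))
Add(2, Mul(Function('n')(-4, 3), 8)) = Add(2, Mul(Rational(-81, 7), 8)) = Add(2, Rational(-648, 7)) = Rational(-634, 7)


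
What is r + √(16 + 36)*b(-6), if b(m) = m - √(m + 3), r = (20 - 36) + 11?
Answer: -5 - 2*√13*(6 + I*√3) ≈ -48.267 - 12.49*I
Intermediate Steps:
r = -5 (r = -16 + 11 = -5)
b(m) = m - √(3 + m)
r + √(16 + 36)*b(-6) = -5 + √(16 + 36)*(-6 - √(3 - 6)) = -5 + √52*(-6 - √(-3)) = -5 + (2*√13)*(-6 - I*√3) = -5 + 2*√13*(-6 - I*√3)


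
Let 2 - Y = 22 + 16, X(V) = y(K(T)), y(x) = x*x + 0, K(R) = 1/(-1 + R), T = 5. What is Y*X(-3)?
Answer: -9/4 ≈ -2.2500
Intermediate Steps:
y(x) = x**2 (y(x) = x**2 + 0 = x**2)
X(V) = 1/16 (X(V) = (1/(-1 + 5))**2 = (1/4)**2 = 1/16)
Y = -36 (Y = 2 - (22 + 16) = 2 - 1*38 = 2 - 38 = -36)
Y*X(-3) = -36*1/16 = -9/4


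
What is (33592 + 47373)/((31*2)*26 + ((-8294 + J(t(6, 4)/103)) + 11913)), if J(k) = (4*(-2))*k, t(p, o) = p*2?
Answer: 8339395/538697 ≈ 15.481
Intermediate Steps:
t(p, o) = 2*p
J(k) = -8*k
(33592 + 47373)/((31*2)*26 + ((-8294 + J(t(6, 4)/103)) + 11913)) = (33592 + 47373)/((31*2)*26 + ((-8294 - 8*2*6/103) + 11913)) = 80965/(62*26 + ((-8294 - 96/103) + 11913)) = 80965/(1612 + ((-8294 - 8*12/103) + 11913)) = 80965/(1612 + ((-8294 - 96/103) + 11913)) = 80965/(1612 + (-854378/103 + 11913)) = 80965/(1612 + 372661/103) = 80965/(538697/103) = 80965*(103/538697) = 8339395/538697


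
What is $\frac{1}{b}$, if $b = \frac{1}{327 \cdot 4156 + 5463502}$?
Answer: $6822514$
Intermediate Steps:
$b = \frac{1}{6822514}$ ($b = \frac{1}{1359012 + 5463502} = \frac{1}{6822514} \approx 1.4657 \cdot 10^{-7}$)
$\frac{1}{b} = \frac{1}{\frac{1}{6822514}} = 6822514$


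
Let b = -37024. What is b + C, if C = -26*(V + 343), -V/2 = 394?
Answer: -25454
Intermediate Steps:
V = -788 (V = -2*394 = -788)
C = 11570 (C = -26*(-788 + 343) = -26*(-445) = 11570)
b + C = -37024 + 11570 = -25454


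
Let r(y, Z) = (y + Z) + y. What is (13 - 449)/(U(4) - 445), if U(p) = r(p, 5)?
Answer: 109/108 ≈ 1.0093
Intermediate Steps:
r(y, Z) = Z + 2*y (r(y, Z) = (Z + y) + y = Z + 2*y)
U(p) = 5 + 2*p
(13 - 449)/(U(4) - 445) = (13 - 449)/((5 + 2*4) - 445) = -436/((5 + 8) - 445) = -436/(13 - 445) = -436/(-432) = -436*(-1/432) = 109/108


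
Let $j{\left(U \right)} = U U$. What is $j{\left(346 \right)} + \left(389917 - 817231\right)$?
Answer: $-307598$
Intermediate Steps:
$j{\left(U \right)} = U^{2}$
$j{\left(346 \right)} + \left(389917 - 817231\right) = 346^{2} + \left(389917 - 817231\right) = 119716 + \left(389917 - 817231\right) = 119716 - 427314 = -307598$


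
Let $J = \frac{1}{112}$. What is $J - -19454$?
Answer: $\frac{2178849}{112} \approx 19454.0$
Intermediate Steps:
$J = \frac{1}{112} \approx 0.0089286$
$J - -19454 = \frac{1}{112} - -19454 = \frac{1}{112} + 19454 = \frac{2178849}{112}$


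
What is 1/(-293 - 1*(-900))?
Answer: 1/607 ≈ 0.0016474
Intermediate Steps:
1/(-293 - 1*(-900)) = 1/(-293 + 900) = 1/607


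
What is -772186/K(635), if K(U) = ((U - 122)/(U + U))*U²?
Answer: -1544372/325755 ≈ -4.7409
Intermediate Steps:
K(U) = U*(-122 + U)/2 (K(U) = ((-122 + U)/((2*U)))*U² = ((-122 + U)*(1/(2*U)))*U² = ((-122 + U)/(2*U))*U² = U*(-122 + U)/2)
-772186/K(635) = -772186*2/(635*(-122 + 635)) = -772186/((½)*635*513) = -772186/325755/2 = -772186*2/325755 = -1544372/325755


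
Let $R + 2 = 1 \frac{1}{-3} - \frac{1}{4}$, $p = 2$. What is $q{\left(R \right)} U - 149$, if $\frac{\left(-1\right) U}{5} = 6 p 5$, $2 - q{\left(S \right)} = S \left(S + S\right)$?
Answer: $\frac{19531}{6} \approx 3255.2$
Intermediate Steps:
$R = - \frac{31}{12}$ ($R = -2 + \left(1 \frac{1}{-3} - \frac{1}{4}\right) = -2 + \left(1 \left(- \frac{1}{3}\right) - \frac{1}{4}\right) = -2 - \frac{7}{12} = - \frac{31}{12} \approx -2.5833$)
$q{\left(S \right)} = 2 - 2 S^{2}$ ($q{\left(S \right)} = 2 - S \left(S + S\right) = 2 - S 2 S = 2 - 2 S^{2}$)
$U = -300$ ($U = - 5 \cdot 6 \cdot 2 \cdot 5 = - 5 \cdot 12 \cdot 5 = \left(-5\right) 60 = -300$)
$q{\left(R \right)} U - 149 = \left(2 - 2 \left(- \frac{31}{12}\right)^{2}\right) \left(-300\right) - 149 = \left(2 - \frac{961}{72}\right) \left(-300\right) - 149 = \left(- \frac{817}{72}\right) \left(-300\right) - 149 = \frac{20425}{6} - 149 = \frac{19531}{6}$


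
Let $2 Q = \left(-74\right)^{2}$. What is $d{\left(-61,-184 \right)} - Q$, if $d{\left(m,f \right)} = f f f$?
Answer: $-6232242$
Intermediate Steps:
$d{\left(m,f \right)} = f^{3}$ ($d{\left(m,f \right)} = f^{2} f = f^{3}$)
$Q = 2738$ ($Q = \frac{\left(-74\right)^{2}}{2} = \frac{1}{2} \cdot 5476 = 2738$)
$d{\left(-61,-184 \right)} - Q = \left(-184\right)^{3} - 2738 = -6229504 - 2738 = -6232242$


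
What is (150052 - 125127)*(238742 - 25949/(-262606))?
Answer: 1562675556954925/262606 ≈ 5.9506e+9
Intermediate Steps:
(150052 - 125127)*(238742 - 25949/(-262606)) = 24925*(238742 - 25949*(-1/262606)) = 24925*(238742 + 25949/262606) = 24925*(62695107601/262606) = 1562675556954925/262606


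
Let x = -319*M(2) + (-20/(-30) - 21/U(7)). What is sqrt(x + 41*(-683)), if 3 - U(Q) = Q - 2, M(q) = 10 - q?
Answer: I*sqrt(1099578)/6 ≈ 174.77*I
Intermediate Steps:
U(Q) = 5 - Q (U(Q) = 3 - (Q - 2) = 3 - (-2 + Q) = 3 + (2 - Q) = 5 - Q)
x = -15245/6 (x = -319*(10 - 1*2) + (-20/(-30) - 21/(5 - 1*7)) = -319*(10 - 2) + (-20*(-1/30) - 21/(5 - 7)) = -319*8 + (2/3 - 21/(-2)) = -2552 + (2/3 - 21*(-1/2)) = -2552 + (2/3 + 21/2) = -2552 + 67/6 = -15245/6 ≈ -2540.8)
sqrt(x + 41*(-683)) = sqrt(-15245/6 + 41*(-683)) = sqrt(-15245/6 - 28003) = sqrt(-183263/6) = I*sqrt(1099578)/6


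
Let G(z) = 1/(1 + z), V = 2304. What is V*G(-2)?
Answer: -2304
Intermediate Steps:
V*G(-2) = 2304/(1 - 2) = 2304/(-1) = 2304*(-1) = -2304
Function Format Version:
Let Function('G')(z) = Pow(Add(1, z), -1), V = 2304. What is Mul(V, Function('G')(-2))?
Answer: -2304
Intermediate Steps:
Mul(V, Function('G')(-2)) = Mul(2304, Pow(Add(1, -2), -1)) = Mul(2304, Pow(-1, -1)) = Mul(2304, -1) = -2304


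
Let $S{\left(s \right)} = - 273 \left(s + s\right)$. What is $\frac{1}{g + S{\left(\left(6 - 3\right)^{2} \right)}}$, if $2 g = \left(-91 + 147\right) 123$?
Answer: $- \frac{1}{1470} \approx -0.00068027$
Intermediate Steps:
$S{\left(s \right)} = - 546 s$ ($S{\left(s \right)} = - 273 \cdot 2 s = - 546 s$)
$g = 3444$ ($g = \frac{\left(-91 + 147\right) 123}{2} = \frac{56 \cdot 123}{2} = \frac{1}{2} \cdot 6888 = 3444$)
$\frac{1}{g + S{\left(\left(6 - 3\right)^{2} \right)}} = \frac{1}{3444 - 546 \left(6 - 3\right)^{2}} = \frac{1}{3444 - 546 \cdot 3^{2}} = \frac{1}{3444 - 4914} = \frac{1}{-1470} = - \frac{1}{1470}$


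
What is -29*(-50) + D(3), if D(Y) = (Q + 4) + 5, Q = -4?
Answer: 1455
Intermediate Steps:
D(Y) = 5 (D(Y) = (-4 + 4) + 5 = 0 + 5 = 5)
-29*(-50) + D(3) = -29*(-50) + 5 = 1450 + 5 = 1455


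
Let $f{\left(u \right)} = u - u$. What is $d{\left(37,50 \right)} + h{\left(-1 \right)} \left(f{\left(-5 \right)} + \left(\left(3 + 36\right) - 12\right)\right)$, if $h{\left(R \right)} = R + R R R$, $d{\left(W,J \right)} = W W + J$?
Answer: $1365$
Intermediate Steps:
$f{\left(u \right)} = 0$
$d{\left(W,J \right)} = J + W^{2}$ ($d{\left(W,J \right)} = W^{2} + J = J + W^{2}$)
$h{\left(R \right)} = R + R^{3}$ ($h{\left(R \right)} = R + R^{2} R = R + R^{3}$)
$d{\left(37,50 \right)} + h{\left(-1 \right)} \left(f{\left(-5 \right)} + \left(\left(3 + 36\right) - 12\right)\right) = \left(50 + 37^{2}\right) + \left(-1 + \left(-1\right)^{3}\right) \left(0 + \left(\left(3 + 36\right) - 12\right)\right) = \left(50 + 1369\right) + \left(-1 - 1\right) \left(0 + \left(39 - 12\right)\right) = 1419 - 2 \left(0 + 27\right) = 1419 - 54 = 1365$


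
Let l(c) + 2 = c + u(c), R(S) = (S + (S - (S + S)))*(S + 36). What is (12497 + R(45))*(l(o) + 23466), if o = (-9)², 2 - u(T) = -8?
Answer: 294366835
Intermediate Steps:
u(T) = 10 (u(T) = 2 - 1*(-8) = 2 + 8 = 10)
o = 81
R(S) = 0 (R(S) = (S + (S - 2*S))*(36 + S) = (S - S)*(36 + S) = 0*(36 + S) = 0)
l(c) = 8 + c (l(c) = -2 + (c + 10) = -2 + (10 + c) = 8 + c)
(12497 + R(45))*(l(o) + 23466) = (12497 + 0)*((8 + 81) + 23466) = 12497*(89 + 23466) = 12497*23555 = 294366835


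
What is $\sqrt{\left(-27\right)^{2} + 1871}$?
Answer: $10 \sqrt{26} \approx 50.99$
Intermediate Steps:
$\sqrt{\left(-27\right)^{2} + 1871} = \sqrt{729 + 1871} = \sqrt{2600} = 10 \sqrt{26}$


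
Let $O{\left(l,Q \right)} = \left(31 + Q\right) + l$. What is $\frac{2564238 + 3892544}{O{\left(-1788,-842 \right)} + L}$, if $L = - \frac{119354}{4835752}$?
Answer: $- \frac{15611698235032}{6284119401} \approx -2484.3$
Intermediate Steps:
$L = - \frac{59677}{2417876}$ ($L = \left(-119354\right) \frac{1}{4835752} = - \frac{59677}{2417876} \approx -0.024682$)
$O{\left(l,Q \right)} = 31 + Q + l$
$\frac{2564238 + 3892544}{O{\left(-1788,-842 \right)} + L} = \frac{2564238 + 3892544}{\left(31 - 842 - 1788\right) - \frac{59677}{2417876}} = \frac{6456782}{-2599 - \frac{59677}{2417876}} = \frac{6456782}{- \frac{6284119401}{2417876}} = 6456782 \left(- \frac{2417876}{6284119401}\right) = - \frac{15611698235032}{6284119401}$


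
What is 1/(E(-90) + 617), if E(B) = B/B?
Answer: 1/618 ≈ 0.0016181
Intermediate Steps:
E(B) = 1
1/(E(-90) + 617) = 1/(1 + 617) = 1/618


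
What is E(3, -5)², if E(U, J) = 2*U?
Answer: 36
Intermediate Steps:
E(3, -5)² = (2*3)² = 6² = 36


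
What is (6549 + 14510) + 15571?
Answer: 36630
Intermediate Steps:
(6549 + 14510) + 15571 = 21059 + 15571 = 36630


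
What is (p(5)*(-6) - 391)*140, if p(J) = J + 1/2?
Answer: -59360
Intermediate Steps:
p(J) = ½ + J (p(J) = J + ½ = ½ + J)
(p(5)*(-6) - 391)*140 = ((½ + 5)*(-6) - 391)*140 = ((11/2)*(-6) - 391)*140 = (-33 - 391)*140 = -424*140 = -59360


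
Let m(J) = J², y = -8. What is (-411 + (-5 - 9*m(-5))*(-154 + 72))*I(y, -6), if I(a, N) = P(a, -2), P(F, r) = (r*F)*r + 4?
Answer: -516572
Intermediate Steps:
P(F, r) = 4 + F*r² (P(F, r) = (F*r)*r + 4 = F*r² + 4 = 4 + F*r²)
I(a, N) = 4 + 4*a (I(a, N) = 4 + a*(-2)² = 4 + a*4 = 4 + 4*a)
(-411 + (-5 - 9*m(-5))*(-154 + 72))*I(y, -6) = (-411 + (-5 - 9*(-5)²)*(-154 + 72))*(4 + 4*(-8)) = (-411 + (-5 - 9*25)*(-82))*(4 - 32) = (-411 + (-5 - 225)*(-82))*(-28) = (-411 - 230*(-82))*(-28) = (-411 + 18860)*(-28) = 18449*(-28) = -516572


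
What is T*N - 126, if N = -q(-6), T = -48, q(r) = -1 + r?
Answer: -462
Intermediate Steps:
N = 7 (N = -(-1 - 6) = -1*(-7) = 7)
T*N - 126 = -48*7 - 126 = -336 - 126 = -462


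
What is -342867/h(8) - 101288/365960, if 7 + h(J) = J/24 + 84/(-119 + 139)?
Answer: 235266295268/1692565 ≈ 1.3900e+5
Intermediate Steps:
h(J) = -14/5 + J/24 (h(J) = -7 + (J/24 + 84/(-119 + 139)) = -7 + (J*(1/24) + 84/20) = -7 + (J/24 + 84*(1/20)) = -7 + (J/24 + 21/5) = -7 + (21/5 + J/24) = -14/5 + J/24)
-342867/h(8) - 101288/365960 = -342867/(-14/5 + (1/24)*8) - 101288/365960 = -342867/(-14/5 + ⅓) - 101288*1/365960 = -342867/(-37/15) - 12661/45745 = -342867*(-15/37) - 12661/45745 = 5143005/37 - 12661/45745 = 235266295268/1692565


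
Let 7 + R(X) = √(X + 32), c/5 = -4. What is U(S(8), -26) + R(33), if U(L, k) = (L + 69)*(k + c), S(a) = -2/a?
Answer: -6339/2 + √65 ≈ -3161.4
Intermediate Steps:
c = -20 (c = 5*(-4) = -20)
R(X) = -7 + √(32 + X) (R(X) = -7 + √(X + 32) = -7 + √(32 + X))
U(L, k) = (-20 + k)*(69 + L) (U(L, k) = (L + 69)*(k - 20) = (69 + L)*(-20 + k) = (-20 + k)*(69 + L))
U(S(8), -26) + R(33) = (-1380 - (-40)/8 + 69*(-26) - 2/8*(-26)) + (-7 + √(32 + 33)) = (-1380 - (-40)/8 - 1794 - 2*⅛*(-26)) + (-7 + √65) = (-1380 - 20*(-¼) - 1794 - ¼*(-26)) + (-7 + √65) = (-1380 + 5 - 1794 + 13/2) + (-7 + √65) = -6325/2 + (-7 + √65) = -6339/2 + √65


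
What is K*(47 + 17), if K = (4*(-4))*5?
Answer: -5120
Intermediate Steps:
K = -80 (K = -16*5 = -80)
K*(47 + 17) = -80*(47 + 17) = -80*64 = -5120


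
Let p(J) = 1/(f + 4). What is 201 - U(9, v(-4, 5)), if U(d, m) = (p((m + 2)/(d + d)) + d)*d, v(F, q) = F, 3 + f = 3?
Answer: 471/4 ≈ 117.75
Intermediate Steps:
f = 0 (f = -3 + 3 = 0)
p(J) = 1/4 (p(J) = 1/(0 + 4) = 1/4)
U(d, m) = d*(1/4 + d) (U(d, m) = (1/4 + d)*d = d*(1/4 + d))
201 - U(9, v(-4, 5)) = 201 - 9*(1/4 + 9) = 201 - 9*37/4 = 201 - 1*333/4 = 201 - 333/4 = 471/4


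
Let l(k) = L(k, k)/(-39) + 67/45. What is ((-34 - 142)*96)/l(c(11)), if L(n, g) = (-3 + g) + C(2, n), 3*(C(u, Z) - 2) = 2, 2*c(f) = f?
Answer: -6589440/529 ≈ -12456.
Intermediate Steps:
c(f) = f/2
C(u, Z) = 8/3 (C(u, Z) = 2 + (⅓)*2 = 2 + ⅔ = 8/3)
L(n, g) = -⅓ + g (L(n, g) = (-3 + g) + 8/3 = -⅓ + g)
l(k) = 292/195 - k/39 (l(k) = (-⅓ + k)/(-39) + 67/45 = (-⅓ + k)*(-1/39) + 67*(1/45) = (1/117 - k/39) + 67/45 = 292/195 - k/39)
((-34 - 142)*96)/l(c(11)) = ((-34 - 142)*96)/(292/195 - 11/78) = (-176*96)/(292/195 - 1/39*11/2) = -16896/(292/195 - 11/78) = -16896/529/390 = -16896*390/529 = -6589440/529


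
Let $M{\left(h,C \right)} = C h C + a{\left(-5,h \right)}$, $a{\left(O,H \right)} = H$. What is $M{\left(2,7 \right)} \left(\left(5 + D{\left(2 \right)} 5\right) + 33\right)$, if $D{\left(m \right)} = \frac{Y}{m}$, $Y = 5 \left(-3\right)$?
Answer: $50$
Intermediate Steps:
$Y = -15$
$D{\left(m \right)} = - \frac{15}{m}$
$M{\left(h,C \right)} = h + h C^{2}$ ($M{\left(h,C \right)} = C h C + h = h C^{2} + h = h + h C^{2}$)
$M{\left(2,7 \right)} \left(\left(5 + D{\left(2 \right)} 5\right) + 33\right) = 2 \left(1 + 7^{2}\right) \left(\left(5 + - \frac{15}{2} \cdot 5\right) + 33\right) = 2 \left(1 + 49\right) \left(\left(5 + \left(-15\right) \frac{1}{2} \cdot 5\right) + 33\right) = 2 \cdot 50 \left(\left(5 - \frac{75}{2}\right) + 33\right) = 100 \left(\left(5 - \frac{75}{2}\right) + 33\right) = 100 \left(- \frac{65}{2} + 33\right) = 100 \cdot \frac{1}{2} = 50$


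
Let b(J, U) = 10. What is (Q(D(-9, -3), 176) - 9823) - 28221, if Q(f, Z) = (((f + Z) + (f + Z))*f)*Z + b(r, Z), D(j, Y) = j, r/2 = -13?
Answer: -567090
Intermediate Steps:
r = -26 (r = 2*(-13) = -26)
Q(f, Z) = 10 + Z*f*(2*Z + 2*f) (Q(f, Z) = (((f + Z) + (f + Z))*f)*Z + 10 = (((Z + f) + (Z + f))*f)*Z + 10 = ((2*Z + 2*f)*f)*Z + 10 = (f*(2*Z + 2*f))*Z + 10 = Z*f*(2*Z + 2*f) + 10 = 10 + Z*f*(2*Z + 2*f))
(Q(D(-9, -3), 176) - 9823) - 28221 = ((10 + 2*176*(-9)² + 2*(-9)*176²) - 9823) - 28221 = ((10 + 2*176*81 + 2*(-9)*30976) - 9823) - 28221 = ((10 + 28512 - 557568) - 9823) - 28221 = (-529046 - 9823) - 28221 = -538869 - 28221 = -567090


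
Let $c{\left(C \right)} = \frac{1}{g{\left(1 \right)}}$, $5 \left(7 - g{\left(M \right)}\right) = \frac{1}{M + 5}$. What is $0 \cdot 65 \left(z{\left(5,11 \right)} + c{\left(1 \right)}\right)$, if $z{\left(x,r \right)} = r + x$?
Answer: $0$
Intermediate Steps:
$g{\left(M \right)} = 7 - \frac{1}{5 \left(5 + M\right)}$ ($g{\left(M \right)} = 7 - \frac{1}{5 \left(M + 5\right)} = 7 - \frac{1}{5 \left(5 + M\right)}$)
$c{\left(C \right)} = \frac{30}{209}$ ($c{\left(C \right)} = \frac{1}{\frac{1}{5} \frac{1}{5 + 1} \left(174 + 35 \cdot 1\right)} = \frac{1}{\frac{1}{5} \cdot \frac{1}{6} \left(174 + 35\right)} = \frac{1}{\frac{1}{5} \cdot \frac{1}{6} \cdot 209} = \frac{1}{\frac{209}{30}} = \frac{30}{209}$)
$0 \cdot 65 \left(z{\left(5,11 \right)} + c{\left(1 \right)}\right) = 0 \cdot 65 \left(\left(11 + 5\right) + \frac{30}{209}\right) = 0 \left(16 + \frac{30}{209}\right) = 0 \cdot \frac{3374}{209} = 0$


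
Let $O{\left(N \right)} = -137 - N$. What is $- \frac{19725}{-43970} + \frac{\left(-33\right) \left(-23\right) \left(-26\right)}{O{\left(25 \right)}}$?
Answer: $\frac{29029981}{237438} \approx 122.26$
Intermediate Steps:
$- \frac{19725}{-43970} + \frac{\left(-33\right) \left(-23\right) \left(-26\right)}{O{\left(25 \right)}} = - \frac{19725}{-43970} + \frac{\left(-33\right) \left(-23\right) \left(-26\right)}{-137 - 25} = \left(-19725\right) \left(- \frac{1}{43970}\right) + \frac{759 \left(-26\right)}{-137 - 25} = \frac{3945}{8794} - \frac{19734}{-162} = \frac{3945}{8794} - - \frac{3289}{27} = \frac{3945}{8794} + \frac{3289}{27} = \frac{29029981}{237438}$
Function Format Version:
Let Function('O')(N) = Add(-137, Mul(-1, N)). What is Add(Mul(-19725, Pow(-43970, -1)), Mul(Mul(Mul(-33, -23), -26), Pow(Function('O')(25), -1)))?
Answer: Rational(29029981, 237438) ≈ 122.26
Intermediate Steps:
Add(Mul(-19725, Pow(-43970, -1)), Mul(Mul(Mul(-33, -23), -26), Pow(Function('O')(25), -1))) = Add(Mul(-19725, Pow(-43970, -1)), Mul(Mul(Mul(-33, -23), -26), Pow(Add(-137, Mul(-1, 25)), -1))) = Add(Mul(-19725, Rational(-1, 43970)), Mul(Mul(759, -26), Pow(Add(-137, -25), -1))) = Add(Rational(3945, 8794), Mul(-19734, Pow(-162, -1))) = Add(Rational(3945, 8794), Mul(-19734, Rational(-1, 162))) = Add(Rational(3945, 8794), Rational(3289, 27)) = Rational(29029981, 237438)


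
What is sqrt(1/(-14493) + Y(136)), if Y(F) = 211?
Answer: sqrt(44319912846)/14493 ≈ 14.526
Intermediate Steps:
sqrt(1/(-14493) + Y(136)) = sqrt(1/(-14493) + 211) = sqrt(-1/14493 + 211) = sqrt(3058022/14493) = sqrt(44319912846)/14493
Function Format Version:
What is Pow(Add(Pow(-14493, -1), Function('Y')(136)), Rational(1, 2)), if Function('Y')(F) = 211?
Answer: Mul(Rational(1, 14493), Pow(44319912846, Rational(1, 2))) ≈ 14.526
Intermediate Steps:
Pow(Add(Pow(-14493, -1), Function('Y')(136)), Rational(1, 2)) = Pow(Add(Pow(-14493, -1), 211), Rational(1, 2)) = Pow(Add(Rational(-1, 14493), 211), Rational(1, 2)) = Pow(Rational(3058022, 14493), Rational(1, 2)) = Mul(Rational(1, 14493), Pow(44319912846, Rational(1, 2)))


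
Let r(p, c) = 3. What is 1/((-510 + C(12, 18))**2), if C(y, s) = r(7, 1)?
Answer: 1/257049 ≈ 3.8903e-6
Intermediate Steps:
C(y, s) = 3
1/((-510 + C(12, 18))**2) = 1/((-510 + 3)**2) = 1/((-507)**2) = 1/257049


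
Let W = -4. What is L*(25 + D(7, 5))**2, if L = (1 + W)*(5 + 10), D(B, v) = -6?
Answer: -16245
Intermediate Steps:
L = -45 (L = (1 - 4)*(5 + 10) = -3*15 = -45)
L*(25 + D(7, 5))**2 = -45*(25 - 6)**2 = -45*19**2 = -45*361 = -16245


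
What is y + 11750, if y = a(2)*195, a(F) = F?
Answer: 12140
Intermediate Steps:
y = 390 (y = 2*195 = 390)
y + 11750 = 390 + 11750 = 12140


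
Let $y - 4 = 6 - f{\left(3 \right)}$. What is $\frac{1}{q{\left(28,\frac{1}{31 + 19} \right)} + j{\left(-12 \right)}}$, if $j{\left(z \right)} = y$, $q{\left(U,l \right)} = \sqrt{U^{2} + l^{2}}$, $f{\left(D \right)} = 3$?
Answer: $- \frac{17500}{1837501} + \frac{50 \sqrt{1960001}}{1837501} \approx 0.028571$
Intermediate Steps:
$y = 7$ ($y = 4 + \left(6 - 3\right) = 4 + 3 = 7$)
$j{\left(z \right)} = 7$
$\frac{1}{q{\left(28,\frac{1}{31 + 19} \right)} + j{\left(-12 \right)}} = \frac{1}{\sqrt{28^{2} + \left(\frac{1}{31 + 19}\right)^{2}} + 7} = \frac{1}{\sqrt{784 + \left(\frac{1}{50}\right)^{2}} + 7} = \frac{1}{\sqrt{784 + \frac{1}{2500}} + 7} = \frac{1}{\sqrt{\frac{1960001}{2500}} + 7} = \frac{1}{\frac{\sqrt{1960001}}{50} + 7} = \frac{1}{7 + \frac{\sqrt{1960001}}{50}}$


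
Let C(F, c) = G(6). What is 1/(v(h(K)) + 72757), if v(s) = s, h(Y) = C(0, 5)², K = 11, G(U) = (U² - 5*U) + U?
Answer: 1/72901 ≈ 1.3717e-5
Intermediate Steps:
G(U) = U² - 4*U
C(F, c) = 12 (C(F, c) = 6*(-4 + 6) = 6*2 = 12)
h(Y) = 144 (h(Y) = 12² = 144)
1/(v(h(K)) + 72757) = 1/(144 + 72757) = 1/72901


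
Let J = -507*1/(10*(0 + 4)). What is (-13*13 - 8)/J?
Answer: 2360/169 ≈ 13.964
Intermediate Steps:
J = -507/40 (J = -507/(4*10) = -507/40 ≈ -12.675)
(-13*13 - 8)/J = (-13*13 - 8)/(-507/40) = (-169 - 8)*(-40/507) = -177*(-40/507) = 2360/169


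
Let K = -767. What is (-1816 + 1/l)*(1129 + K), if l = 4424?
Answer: -1454150923/2212 ≈ -6.5739e+5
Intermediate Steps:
(-1816 + 1/l)*(1129 + K) = (-1816 + 1/4424)*(1129 - 767) = (-1816 + 1/4424)*362 = -8033983/4424*362 = -1454150923/2212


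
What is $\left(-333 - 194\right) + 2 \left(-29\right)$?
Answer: $-585$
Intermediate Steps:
$\left(-333 - 194\right) + 2 \left(-29\right) = -527 - 58 = -585$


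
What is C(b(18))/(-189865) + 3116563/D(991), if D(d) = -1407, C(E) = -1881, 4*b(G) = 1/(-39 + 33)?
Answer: -591723587428/267140055 ≈ -2215.0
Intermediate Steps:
b(G) = -1/24 (b(G) = 1/(4*(-39 + 33)) = (1/4)/(-6) = (1/4)*(-1/6) = -1/24)
C(b(18))/(-189865) + 3116563/D(991) = -1881/(-189865) + 3116563/(-1407) = -1881*(-1/189865) + 3116563*(-1/1407) = 1881/189865 - 3116563/1407 = -591723587428/267140055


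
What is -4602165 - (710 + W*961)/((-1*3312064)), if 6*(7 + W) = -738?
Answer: -3810666285695/828016 ≈ -4.6022e+6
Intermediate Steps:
W = -130 (W = -7 + (1/6)*(-738) = -7 - 123 = -130)
-4602165 - (710 + W*961)/((-1*3312064)) = -4602165 - (710 - 130*961)/((-1*3312064)) = -4602165 - (710 - 124930)/(-3312064) = -4602165 - (-124220)*(-1)/3312064 = -4602165 - 1*31055/828016 = -4602165 - 31055/828016 = -3810666285695/828016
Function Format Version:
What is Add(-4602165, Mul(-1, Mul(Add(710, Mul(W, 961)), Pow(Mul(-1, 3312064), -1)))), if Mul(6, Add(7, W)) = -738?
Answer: Rational(-3810666285695, 828016) ≈ -4.6022e+6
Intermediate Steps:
W = -130 (W = Add(-7, Mul(Rational(1, 6), -738)) = Add(-7, -123) = -130)
Add(-4602165, Mul(-1, Mul(Add(710, Mul(W, 961)), Pow(Mul(-1, 3312064), -1)))) = Add(-4602165, Mul(-1, Mul(Add(710, Mul(-130, 961)), Pow(Mul(-1, 3312064), -1)))) = Add(-4602165, Mul(-1, Mul(Add(710, -124930), Pow(-3312064, -1)))) = Add(-4602165, Mul(-1, Mul(-124220, Rational(-1, 3312064)))) = Add(-4602165, Mul(-1, Rational(31055, 828016))) = Add(-4602165, Rational(-31055, 828016)) = Rational(-3810666285695, 828016)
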